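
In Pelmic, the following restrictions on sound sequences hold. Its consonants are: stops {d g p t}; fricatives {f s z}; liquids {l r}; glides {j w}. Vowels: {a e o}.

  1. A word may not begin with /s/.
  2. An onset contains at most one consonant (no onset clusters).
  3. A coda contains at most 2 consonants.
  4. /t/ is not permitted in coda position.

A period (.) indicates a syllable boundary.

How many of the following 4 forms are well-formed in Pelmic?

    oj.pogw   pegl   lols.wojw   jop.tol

oj.pogw — σ1 onset /∅/, coda /j/ ok; σ2 onset /p/, coda /gw/ (2C) ok → well-formed
pegl — σ1 onset /p/, coda /gl/ (2C) ok → well-formed
lols.wojw — σ1 onset /l/, coda /ls/ (2C) ok; σ2 onset /w/, coda /jw/ (2C) ok → well-formed
jop.tol — σ1 onset /j/, coda /p/ ok; σ2 onset /t/, coda /l/ ok → well-formed
Well-formed: oj.pogw, pegl, lols.wojw, jop.tol → 4.

4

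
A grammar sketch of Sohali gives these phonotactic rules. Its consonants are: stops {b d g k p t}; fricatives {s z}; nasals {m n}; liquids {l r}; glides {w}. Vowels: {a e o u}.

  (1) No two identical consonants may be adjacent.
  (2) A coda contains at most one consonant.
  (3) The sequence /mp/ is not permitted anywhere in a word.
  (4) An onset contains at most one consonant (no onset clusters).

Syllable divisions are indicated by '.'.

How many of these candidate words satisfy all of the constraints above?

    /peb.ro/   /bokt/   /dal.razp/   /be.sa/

2

/peb.ro/ — σ1 onset /p/, coda /b/ ok; σ2 onset /r/, coda /∅/ ok → well-formed
/bokt/ — violates constraint 2: syllable 1 coda /kt/ has 2 consonants (> 1) → ill-formed
/dal.razp/ — violates constraint 2: syllable 2 coda /zp/ has 2 consonants (> 1) → ill-formed
/be.sa/ — σ1 onset /b/, coda /∅/ ok; σ2 onset /s/, coda /∅/ ok → well-formed
Well-formed: /peb.ro/, /be.sa/ → 2.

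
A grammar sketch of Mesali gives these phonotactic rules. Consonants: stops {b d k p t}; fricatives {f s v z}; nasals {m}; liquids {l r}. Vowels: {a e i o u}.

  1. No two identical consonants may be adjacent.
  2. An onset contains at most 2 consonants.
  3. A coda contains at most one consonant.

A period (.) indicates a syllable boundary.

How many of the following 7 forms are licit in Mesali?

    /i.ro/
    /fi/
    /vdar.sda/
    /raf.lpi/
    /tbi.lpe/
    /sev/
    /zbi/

/i.ro/ — σ1 onset /∅/, coda /∅/ ok; σ2 onset /r/, coda /∅/ ok → licit
/fi/ — σ1 onset /f/, coda /∅/ ok → licit
/vdar.sda/ — σ1 onset /vd/ (2C), coda /r/ ok; σ2 onset /sd/ (2C), coda /∅/ ok → licit
/raf.lpi/ — σ1 onset /r/, coda /f/ ok; σ2 onset /lp/ (2C), coda /∅/ ok → licit
/tbi.lpe/ — σ1 onset /tb/ (2C), coda /∅/ ok; σ2 onset /lp/ (2C), coda /∅/ ok → licit
/sev/ — σ1 onset /s/, coda /v/ ok → licit
/zbi/ — σ1 onset /zb/ (2C), coda /∅/ ok → licit
Licit: /i.ro/, /fi/, /vdar.sda/, /raf.lpi/, /tbi.lpe/, /sev/, /zbi/ → 7.

7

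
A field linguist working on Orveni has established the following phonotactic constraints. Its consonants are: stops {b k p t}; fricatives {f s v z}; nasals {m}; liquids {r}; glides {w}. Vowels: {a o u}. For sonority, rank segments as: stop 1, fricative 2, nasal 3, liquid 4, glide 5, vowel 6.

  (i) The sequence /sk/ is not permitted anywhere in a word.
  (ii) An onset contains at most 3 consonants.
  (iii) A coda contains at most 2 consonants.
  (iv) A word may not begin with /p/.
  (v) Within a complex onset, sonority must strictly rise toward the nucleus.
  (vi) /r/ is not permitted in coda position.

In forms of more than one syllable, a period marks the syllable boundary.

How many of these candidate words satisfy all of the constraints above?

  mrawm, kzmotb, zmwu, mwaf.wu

mrawm — σ1 onset /mr/ (3→4 rises), coda /wm/ (2C) ok → permitted
kzmotb — σ1 onset /kzm/ (1→2→3 rises), coda /tb/ (2C) ok → permitted
zmwu — σ1 onset /zmw/ (2→3→5 rises), coda /∅/ ok → permitted
mwaf.wu — σ1 onset /mw/ (3→5 rises), coda /f/ ok; σ2 onset /w/, coda /∅/ ok → permitted
Permitted: mrawm, kzmotb, zmwu, mwaf.wu → 4.

4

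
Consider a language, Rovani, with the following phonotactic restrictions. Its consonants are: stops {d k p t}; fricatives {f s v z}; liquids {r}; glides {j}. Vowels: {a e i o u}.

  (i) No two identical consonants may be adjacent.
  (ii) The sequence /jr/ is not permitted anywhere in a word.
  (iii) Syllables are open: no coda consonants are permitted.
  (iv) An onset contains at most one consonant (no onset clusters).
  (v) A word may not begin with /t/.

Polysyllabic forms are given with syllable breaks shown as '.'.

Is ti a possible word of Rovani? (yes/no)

ti — violates constraint (v): word begins with /t/ → not permitted

no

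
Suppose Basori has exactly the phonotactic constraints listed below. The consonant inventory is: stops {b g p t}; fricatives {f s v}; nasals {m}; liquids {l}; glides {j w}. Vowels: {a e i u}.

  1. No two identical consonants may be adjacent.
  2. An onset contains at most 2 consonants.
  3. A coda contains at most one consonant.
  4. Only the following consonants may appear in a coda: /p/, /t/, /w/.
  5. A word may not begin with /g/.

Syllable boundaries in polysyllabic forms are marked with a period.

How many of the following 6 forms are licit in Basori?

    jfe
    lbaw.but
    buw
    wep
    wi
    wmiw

jfe — σ1 onset /jf/ (2C), coda /∅/ ok → licit
lbaw.but — σ1 onset /lb/ (2C), coda /w/ ok; σ2 onset /b/, coda /t/ ok → licit
buw — σ1 onset /b/, coda /w/ ok → licit
wep — σ1 onset /w/, coda /p/ ok → licit
wi — σ1 onset /w/, coda /∅/ ok → licit
wmiw — σ1 onset /wm/ (2C), coda /w/ ok → licit
Licit: jfe, lbaw.but, buw, wep, wi, wmiw → 6.

6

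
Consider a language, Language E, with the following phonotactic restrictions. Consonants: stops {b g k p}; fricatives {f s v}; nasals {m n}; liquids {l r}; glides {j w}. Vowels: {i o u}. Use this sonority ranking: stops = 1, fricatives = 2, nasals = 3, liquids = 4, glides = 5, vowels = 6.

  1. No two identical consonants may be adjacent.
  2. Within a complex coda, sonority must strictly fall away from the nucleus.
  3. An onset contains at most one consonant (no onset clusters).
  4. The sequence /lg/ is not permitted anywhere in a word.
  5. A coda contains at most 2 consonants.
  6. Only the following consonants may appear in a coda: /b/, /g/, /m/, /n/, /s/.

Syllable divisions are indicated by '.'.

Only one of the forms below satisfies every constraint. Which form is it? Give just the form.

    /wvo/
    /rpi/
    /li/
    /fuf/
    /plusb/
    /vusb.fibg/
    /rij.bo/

/li/

/wvo/ — violates constraint 3: syllable 1 onset /wv/ has 2 consonants (> 1) → illicit
/rpi/ — violates constraint 3: syllable 1 onset /rp/ has 2 consonants (> 1) → illicit
/li/ — σ1 onset /l/, coda /∅/ ok → licit
/fuf/ — violates constraint 6: syllable 1 coda contains /f/, which is not a licensed coda consonant → illicit
/plusb/ — violates constraint 3: syllable 1 onset /pl/ has 2 consonants (> 1) → illicit
/vusb.fibg/ — violates constraint 2: syllable 2 coda /bg/: /b/ (stop, 1) → /g/ (stop, 1) does not fall → illicit
/rij.bo/ — violates constraint 6: syllable 1 coda contains /j/, which is not a licensed coda consonant → illicit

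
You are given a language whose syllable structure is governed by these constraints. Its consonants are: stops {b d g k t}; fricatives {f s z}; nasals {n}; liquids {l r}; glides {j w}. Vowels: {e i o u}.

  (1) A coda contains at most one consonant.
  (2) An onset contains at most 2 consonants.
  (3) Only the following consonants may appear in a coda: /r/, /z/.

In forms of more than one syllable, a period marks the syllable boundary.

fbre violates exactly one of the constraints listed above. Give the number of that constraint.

fbre: syllable 1 onset /fbr/ has 3 consonants (> 2).
This is a violation of constraint 2: "An onset contains at most 2 consonants."
The remaining constraints (1, 3) are satisfied.

2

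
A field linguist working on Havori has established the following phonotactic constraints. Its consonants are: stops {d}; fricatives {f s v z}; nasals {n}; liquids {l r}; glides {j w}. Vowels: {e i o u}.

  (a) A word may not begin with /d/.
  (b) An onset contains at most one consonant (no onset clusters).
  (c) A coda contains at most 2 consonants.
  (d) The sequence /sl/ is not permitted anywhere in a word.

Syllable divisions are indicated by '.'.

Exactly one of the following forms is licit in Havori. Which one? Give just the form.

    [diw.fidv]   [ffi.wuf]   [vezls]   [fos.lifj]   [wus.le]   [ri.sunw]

[diw.fidv] — violates constraint (a): word begins with /d/ → illicit
[ffi.wuf] — violates constraint (b): syllable 1 onset /ff/ has 2 consonants (> 1) → illicit
[vezls] — violates constraint (c): syllable 1 coda /zls/ has 3 consonants (> 2) → illicit
[fos.lifj] — violates constraint (d): contains banned sequence /sl/ → illicit
[wus.le] — violates constraint (d): contains banned sequence /sl/ → illicit
[ri.sunw] — σ1 onset /r/, coda /∅/ ok; σ2 onset /s/, coda /nw/ (2C) ok → licit

[ri.sunw]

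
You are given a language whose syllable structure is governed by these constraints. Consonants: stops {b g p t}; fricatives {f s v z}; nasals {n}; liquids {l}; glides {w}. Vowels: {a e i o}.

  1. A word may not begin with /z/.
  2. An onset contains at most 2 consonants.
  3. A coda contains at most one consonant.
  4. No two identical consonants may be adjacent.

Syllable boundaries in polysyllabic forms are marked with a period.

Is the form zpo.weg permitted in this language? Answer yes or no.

zpo.weg — violates constraint 1: word begins with /z/ → not permitted

no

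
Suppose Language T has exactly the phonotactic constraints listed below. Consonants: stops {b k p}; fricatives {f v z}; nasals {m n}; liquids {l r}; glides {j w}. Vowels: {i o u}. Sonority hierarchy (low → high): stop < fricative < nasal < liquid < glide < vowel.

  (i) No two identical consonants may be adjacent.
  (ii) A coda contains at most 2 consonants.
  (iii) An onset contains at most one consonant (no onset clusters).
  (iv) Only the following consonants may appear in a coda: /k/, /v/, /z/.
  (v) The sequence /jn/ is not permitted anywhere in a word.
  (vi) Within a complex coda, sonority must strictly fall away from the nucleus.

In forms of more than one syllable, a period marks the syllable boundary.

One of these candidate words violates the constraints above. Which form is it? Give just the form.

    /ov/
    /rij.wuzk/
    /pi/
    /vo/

/rij.wuzk/

/ov/ — σ1 onset /∅/, coda /v/ ok → well-formed
/rij.wuzk/ — violates constraint (iv): syllable 1 coda contains /j/, which is not a licensed coda consonant → ill-formed
/pi/ — σ1 onset /p/, coda /∅/ ok → well-formed
/vo/ — σ1 onset /v/, coda /∅/ ok → well-formed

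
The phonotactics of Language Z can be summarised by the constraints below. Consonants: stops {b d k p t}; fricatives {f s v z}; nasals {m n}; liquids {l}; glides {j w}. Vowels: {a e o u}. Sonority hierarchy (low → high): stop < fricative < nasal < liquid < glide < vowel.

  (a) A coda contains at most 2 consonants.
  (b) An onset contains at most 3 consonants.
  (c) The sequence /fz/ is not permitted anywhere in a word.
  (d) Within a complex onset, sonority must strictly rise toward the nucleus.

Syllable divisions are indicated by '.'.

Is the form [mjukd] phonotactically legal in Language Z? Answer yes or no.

[mjukd] — σ1 onset /mj/ (3→5 rises), coda /kd/ (2C) ok → phonotactically legal

yes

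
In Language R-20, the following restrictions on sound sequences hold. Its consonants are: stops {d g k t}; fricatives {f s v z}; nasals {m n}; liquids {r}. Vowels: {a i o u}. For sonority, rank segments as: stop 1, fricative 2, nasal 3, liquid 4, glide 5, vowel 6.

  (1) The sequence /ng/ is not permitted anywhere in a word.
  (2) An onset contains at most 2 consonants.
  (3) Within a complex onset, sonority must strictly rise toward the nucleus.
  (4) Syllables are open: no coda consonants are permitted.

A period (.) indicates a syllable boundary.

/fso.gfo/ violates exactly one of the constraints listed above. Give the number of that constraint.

/fso.gfo/: syllable 1 onset /fs/: /f/ (fricative, 2) → /s/ (fricative, 2) does not rise.
This is a violation of constraint 3: "Within a complex onset, sonority must strictly rise toward the nucleus."
The remaining constraints (1, 2, 4) are satisfied.

3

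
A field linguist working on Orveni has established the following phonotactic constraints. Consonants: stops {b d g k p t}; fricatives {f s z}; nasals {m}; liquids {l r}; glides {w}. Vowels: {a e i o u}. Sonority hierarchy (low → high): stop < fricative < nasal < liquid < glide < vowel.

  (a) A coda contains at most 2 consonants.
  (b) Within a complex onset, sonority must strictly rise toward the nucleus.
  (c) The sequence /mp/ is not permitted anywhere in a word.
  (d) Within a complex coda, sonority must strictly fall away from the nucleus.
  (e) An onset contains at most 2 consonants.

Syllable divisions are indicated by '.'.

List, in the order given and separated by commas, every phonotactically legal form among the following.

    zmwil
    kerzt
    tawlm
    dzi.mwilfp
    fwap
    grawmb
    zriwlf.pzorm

zmwil — violates constraint (e): syllable 1 onset /zmw/ has 3 consonants (> 2) → phonotactically illegal
kerzt — violates constraint (a): syllable 1 coda /rzt/ has 3 consonants (> 2) → phonotactically illegal
tawlm — violates constraint (a): syllable 1 coda /wlm/ has 3 consonants (> 2) → phonotactically illegal
dzi.mwilfp — violates constraint (a): syllable 2 coda /lfp/ has 3 consonants (> 2) → phonotactically illegal
fwap — σ1 onset /fw/ (2→5 rises), coda /p/ ok → phonotactically legal
grawmb — violates constraint (a): syllable 1 coda /wmb/ has 3 consonants (> 2) → phonotactically illegal
zriwlf.pzorm — violates constraint (a): syllable 1 coda /wlf/ has 3 consonants (> 2) → phonotactically illegal

fwap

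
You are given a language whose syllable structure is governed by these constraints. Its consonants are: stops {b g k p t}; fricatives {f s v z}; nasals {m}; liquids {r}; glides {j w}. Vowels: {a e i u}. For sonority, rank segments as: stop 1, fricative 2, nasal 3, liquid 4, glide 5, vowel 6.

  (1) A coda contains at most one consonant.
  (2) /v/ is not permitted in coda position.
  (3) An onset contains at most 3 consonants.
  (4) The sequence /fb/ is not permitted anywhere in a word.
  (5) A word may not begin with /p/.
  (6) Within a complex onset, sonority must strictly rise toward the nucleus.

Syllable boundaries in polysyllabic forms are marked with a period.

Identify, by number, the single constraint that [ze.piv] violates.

2

[ze.piv]: syllable 2 coda contains /v/.
This is a violation of constraint 2: "/v/ is not permitted in coda position."
The remaining constraints (1, 3, 4, 5, 6) are satisfied.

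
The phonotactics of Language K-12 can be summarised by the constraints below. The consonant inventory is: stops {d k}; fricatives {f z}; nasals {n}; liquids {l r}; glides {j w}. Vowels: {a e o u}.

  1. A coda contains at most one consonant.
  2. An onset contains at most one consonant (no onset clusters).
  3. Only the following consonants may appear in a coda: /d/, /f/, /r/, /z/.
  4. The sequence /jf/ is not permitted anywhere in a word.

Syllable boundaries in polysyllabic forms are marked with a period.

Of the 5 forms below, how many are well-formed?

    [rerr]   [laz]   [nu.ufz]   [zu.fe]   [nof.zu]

[rerr] — violates constraint 1: syllable 1 coda /rr/ has 2 consonants (> 1) → ill-formed
[laz] — σ1 onset /l/, coda /z/ ok → well-formed
[nu.ufz] — violates constraint 1: syllable 2 coda /fz/ has 2 consonants (> 1) → ill-formed
[zu.fe] — σ1 onset /z/, coda /∅/ ok; σ2 onset /f/, coda /∅/ ok → well-formed
[nof.zu] — σ1 onset /n/, coda /f/ ok; σ2 onset /z/, coda /∅/ ok → well-formed
Well-formed: [laz], [zu.fe], [nof.zu] → 3.

3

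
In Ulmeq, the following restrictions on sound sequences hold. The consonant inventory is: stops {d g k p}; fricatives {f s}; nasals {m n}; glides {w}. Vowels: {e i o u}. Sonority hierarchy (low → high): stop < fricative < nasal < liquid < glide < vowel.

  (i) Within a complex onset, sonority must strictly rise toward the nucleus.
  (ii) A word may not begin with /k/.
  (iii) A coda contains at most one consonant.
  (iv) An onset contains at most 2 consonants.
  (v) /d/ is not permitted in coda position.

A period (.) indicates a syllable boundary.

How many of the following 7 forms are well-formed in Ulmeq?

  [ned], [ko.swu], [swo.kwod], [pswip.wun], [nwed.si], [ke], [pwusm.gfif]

0

[ned] — violates constraint (v): syllable 1 coda contains /d/ → ill-formed
[ko.swu] — violates constraint (ii): word begins with /k/ → ill-formed
[swo.kwod] — violates constraint (v): syllable 2 coda contains /d/ → ill-formed
[pswip.wun] — violates constraint (iv): syllable 1 onset /psw/ has 3 consonants (> 2) → ill-formed
[nwed.si] — violates constraint (v): syllable 1 coda contains /d/ → ill-formed
[ke] — violates constraint (ii): word begins with /k/ → ill-formed
[pwusm.gfif] — violates constraint (iii): syllable 1 coda /sm/ has 2 consonants (> 1) → ill-formed
No form is well-formed → 0.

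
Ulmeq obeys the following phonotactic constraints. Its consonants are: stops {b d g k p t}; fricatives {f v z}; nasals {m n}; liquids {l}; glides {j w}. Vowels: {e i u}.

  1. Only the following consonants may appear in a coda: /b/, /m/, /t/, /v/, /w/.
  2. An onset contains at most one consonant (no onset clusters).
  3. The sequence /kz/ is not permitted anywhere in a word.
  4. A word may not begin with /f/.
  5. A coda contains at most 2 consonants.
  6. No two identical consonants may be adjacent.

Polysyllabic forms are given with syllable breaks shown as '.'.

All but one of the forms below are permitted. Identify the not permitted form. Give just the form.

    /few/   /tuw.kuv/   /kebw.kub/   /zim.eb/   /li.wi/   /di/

/few/

/few/ — violates constraint 4: word begins with /f/ → not permitted
/tuw.kuv/ — σ1 onset /t/, coda /w/ ok; σ2 onset /k/, coda /v/ ok → permitted
/kebw.kub/ — σ1 onset /k/, coda /bw/ (2C) ok; σ2 onset /k/, coda /b/ ok → permitted
/zim.eb/ — σ1 onset /z/, coda /m/ ok; σ2 onset /∅/, coda /b/ ok → permitted
/li.wi/ — σ1 onset /l/, coda /∅/ ok; σ2 onset /w/, coda /∅/ ok → permitted
/di/ — σ1 onset /d/, coda /∅/ ok → permitted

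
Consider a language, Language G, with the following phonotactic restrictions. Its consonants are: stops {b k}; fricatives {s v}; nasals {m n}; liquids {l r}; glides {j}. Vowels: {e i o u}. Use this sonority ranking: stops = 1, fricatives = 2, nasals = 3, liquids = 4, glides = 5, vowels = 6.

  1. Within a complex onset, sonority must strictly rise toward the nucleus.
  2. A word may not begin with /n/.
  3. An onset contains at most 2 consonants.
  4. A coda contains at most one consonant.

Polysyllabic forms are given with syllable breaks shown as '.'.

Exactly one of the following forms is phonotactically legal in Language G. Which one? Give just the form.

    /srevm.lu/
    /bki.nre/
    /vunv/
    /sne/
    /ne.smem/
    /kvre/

/sne/

/srevm.lu/ — violates constraint 4: syllable 1 coda /vm/ has 2 consonants (> 1) → phonotactically illegal
/bki.nre/ — violates constraint 1: syllable 1 onset /bk/: /b/ (stop, 1) → /k/ (stop, 1) does not rise → phonotactically illegal
/vunv/ — violates constraint 4: syllable 1 coda /nv/ has 2 consonants (> 1) → phonotactically illegal
/sne/ — σ1 onset /sn/ (2→3 rises), coda /∅/ ok → phonotactically legal
/ne.smem/ — violates constraint 2: word begins with /n/ → phonotactically illegal
/kvre/ — violates constraint 3: syllable 1 onset /kvr/ has 3 consonants (> 2) → phonotactically illegal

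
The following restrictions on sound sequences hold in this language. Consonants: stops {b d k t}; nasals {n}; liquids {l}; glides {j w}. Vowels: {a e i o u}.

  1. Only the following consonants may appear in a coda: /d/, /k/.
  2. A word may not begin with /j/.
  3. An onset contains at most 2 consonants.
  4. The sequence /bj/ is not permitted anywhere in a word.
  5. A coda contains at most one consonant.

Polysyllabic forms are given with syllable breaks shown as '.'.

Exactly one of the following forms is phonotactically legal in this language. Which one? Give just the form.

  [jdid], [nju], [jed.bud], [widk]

[nju]

[jdid] — violates constraint 2: word begins with /j/ → phonotactically illegal
[nju] — σ1 onset /nj/ (2C), coda /∅/ ok → phonotactically legal
[jed.bud] — violates constraint 2: word begins with /j/ → phonotactically illegal
[widk] — violates constraint 5: syllable 1 coda /dk/ has 2 consonants (> 1) → phonotactically illegal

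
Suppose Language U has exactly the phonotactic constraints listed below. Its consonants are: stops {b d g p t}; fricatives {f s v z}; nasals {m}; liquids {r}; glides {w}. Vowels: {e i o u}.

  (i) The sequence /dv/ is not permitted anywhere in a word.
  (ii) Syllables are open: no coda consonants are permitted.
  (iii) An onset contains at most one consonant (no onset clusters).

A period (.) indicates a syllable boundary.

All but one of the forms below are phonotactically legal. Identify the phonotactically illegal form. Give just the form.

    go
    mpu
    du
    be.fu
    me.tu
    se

mpu

go — σ1 onset /g/, coda /∅/ ok → phonotactically legal
mpu — violates constraint (iii): syllable 1 onset /mp/ has 2 consonants (> 1) → phonotactically illegal
du — σ1 onset /d/, coda /∅/ ok → phonotactically legal
be.fu — σ1 onset /b/, coda /∅/ ok; σ2 onset /f/, coda /∅/ ok → phonotactically legal
me.tu — σ1 onset /m/, coda /∅/ ok; σ2 onset /t/, coda /∅/ ok → phonotactically legal
se — σ1 onset /s/, coda /∅/ ok → phonotactically legal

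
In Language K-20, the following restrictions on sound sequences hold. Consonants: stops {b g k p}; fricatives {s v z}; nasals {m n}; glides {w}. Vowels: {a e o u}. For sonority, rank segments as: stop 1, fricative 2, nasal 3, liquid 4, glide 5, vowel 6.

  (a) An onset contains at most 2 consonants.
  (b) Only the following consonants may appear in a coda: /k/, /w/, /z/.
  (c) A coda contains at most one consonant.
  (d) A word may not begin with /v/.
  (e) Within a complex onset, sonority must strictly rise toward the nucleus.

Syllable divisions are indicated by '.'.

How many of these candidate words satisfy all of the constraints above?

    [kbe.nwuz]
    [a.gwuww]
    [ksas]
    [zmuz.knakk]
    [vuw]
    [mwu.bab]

0

[kbe.nwuz] — violates constraint (e): syllable 1 onset /kb/: /k/ (stop, 1) → /b/ (stop, 1) does not rise → ill-formed
[a.gwuww] — violates constraint (c): syllable 2 coda /ww/ has 2 consonants (> 1) → ill-formed
[ksas] — violates constraint (b): syllable 1 coda contains /s/, which is not a licensed coda consonant → ill-formed
[zmuz.knakk] — violates constraint (c): syllable 2 coda /kk/ has 2 consonants (> 1) → ill-formed
[vuw] — violates constraint (d): word begins with /v/ → ill-formed
[mwu.bab] — violates constraint (b): syllable 2 coda contains /b/, which is not a licensed coda consonant → ill-formed
No form is well-formed → 0.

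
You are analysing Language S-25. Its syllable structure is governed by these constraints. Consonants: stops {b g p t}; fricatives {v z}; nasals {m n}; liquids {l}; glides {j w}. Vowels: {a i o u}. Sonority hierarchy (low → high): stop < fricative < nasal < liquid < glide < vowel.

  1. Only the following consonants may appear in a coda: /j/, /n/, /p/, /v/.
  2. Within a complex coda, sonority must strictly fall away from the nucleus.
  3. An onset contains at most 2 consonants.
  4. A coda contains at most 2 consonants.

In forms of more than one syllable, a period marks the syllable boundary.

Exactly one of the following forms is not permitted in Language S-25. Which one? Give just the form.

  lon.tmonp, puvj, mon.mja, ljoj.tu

lon.tmonp — σ1 onset /l/, coda /n/ ok; σ2 onset /tm/ (2C), coda /np/ (3→1 falls) ok → permitted
puvj — violates constraint 2: syllable 1 coda /vj/: /v/ (fricative, 2) → /j/ (glide, 5) does not fall → not permitted
mon.mja — σ1 onset /m/, coda /n/ ok; σ2 onset /mj/ (2C), coda /∅/ ok → permitted
ljoj.tu — σ1 onset /lj/ (2C), coda /j/ ok; σ2 onset /t/, coda /∅/ ok → permitted

puvj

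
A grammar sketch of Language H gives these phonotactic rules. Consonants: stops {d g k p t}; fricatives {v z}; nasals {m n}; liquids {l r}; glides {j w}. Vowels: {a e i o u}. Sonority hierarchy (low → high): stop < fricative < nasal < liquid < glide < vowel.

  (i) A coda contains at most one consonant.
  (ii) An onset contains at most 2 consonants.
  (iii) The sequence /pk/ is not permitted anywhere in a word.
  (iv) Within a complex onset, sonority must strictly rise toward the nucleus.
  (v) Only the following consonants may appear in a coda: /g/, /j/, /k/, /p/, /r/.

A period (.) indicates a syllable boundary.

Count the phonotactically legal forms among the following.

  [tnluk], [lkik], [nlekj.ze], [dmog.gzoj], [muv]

1

[tnluk] — violates constraint (ii): syllable 1 onset /tnl/ has 3 consonants (> 2) → phonotactically illegal
[lkik] — violates constraint (iv): syllable 1 onset /lk/: /l/ (liquid, 4) → /k/ (stop, 1) does not rise → phonotactically illegal
[nlekj.ze] — violates constraint (i): syllable 1 coda /kj/ has 2 consonants (> 1) → phonotactically illegal
[dmog.gzoj] — σ1 onset /dm/ (1→3 rises), coda /g/ ok; σ2 onset /gz/ (1→2 rises), coda /j/ ok → phonotactically legal
[muv] — violates constraint (v): syllable 1 coda contains /v/, which is not a licensed coda consonant → phonotactically illegal
Phonotactically legal: [dmog.gzoj] → 1.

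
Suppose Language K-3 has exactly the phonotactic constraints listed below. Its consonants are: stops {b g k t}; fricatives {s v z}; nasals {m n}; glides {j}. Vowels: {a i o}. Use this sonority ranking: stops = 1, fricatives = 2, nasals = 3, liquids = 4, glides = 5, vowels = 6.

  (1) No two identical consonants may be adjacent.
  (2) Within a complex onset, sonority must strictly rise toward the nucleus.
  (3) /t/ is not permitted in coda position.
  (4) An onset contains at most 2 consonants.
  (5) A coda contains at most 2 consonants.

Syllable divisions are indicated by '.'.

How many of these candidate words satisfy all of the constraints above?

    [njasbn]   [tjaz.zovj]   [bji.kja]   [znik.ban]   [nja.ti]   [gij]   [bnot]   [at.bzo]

4

[njasbn] — violates constraint 5: syllable 1 coda /sbn/ has 3 consonants (> 2) → not permitted
[tjaz.zovj] — violates constraint 1: adjacent identical consonants /zz/ → not permitted
[bji.kja] — σ1 onset /bj/ (1→5 rises), coda /∅/ ok; σ2 onset /kj/ (1→5 rises), coda /∅/ ok → permitted
[znik.ban] — σ1 onset /zn/ (2→3 rises), coda /k/ ok; σ2 onset /b/, coda /n/ ok → permitted
[nja.ti] — σ1 onset /nj/ (3→5 rises), coda /∅/ ok; σ2 onset /t/, coda /∅/ ok → permitted
[gij] — σ1 onset /g/, coda /j/ ok → permitted
[bnot] — violates constraint 3: syllable 1 coda contains /t/ → not permitted
[at.bzo] — violates constraint 3: syllable 1 coda contains /t/ → not permitted
Permitted: [bji.kja], [znik.ban], [nja.ti], [gij] → 4.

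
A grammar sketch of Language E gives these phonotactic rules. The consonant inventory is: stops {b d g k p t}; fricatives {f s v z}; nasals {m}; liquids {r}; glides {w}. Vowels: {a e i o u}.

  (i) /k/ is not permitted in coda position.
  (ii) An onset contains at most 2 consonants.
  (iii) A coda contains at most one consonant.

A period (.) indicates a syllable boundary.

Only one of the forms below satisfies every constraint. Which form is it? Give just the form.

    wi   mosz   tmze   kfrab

wi

wi — σ1 onset /w/, coda /∅/ ok → licit
mosz — violates constraint (iii): syllable 1 coda /sz/ has 2 consonants (> 1) → illicit
tmze — violates constraint (ii): syllable 1 onset /tmz/ has 3 consonants (> 2) → illicit
kfrab — violates constraint (ii): syllable 1 onset /kfr/ has 3 consonants (> 2) → illicit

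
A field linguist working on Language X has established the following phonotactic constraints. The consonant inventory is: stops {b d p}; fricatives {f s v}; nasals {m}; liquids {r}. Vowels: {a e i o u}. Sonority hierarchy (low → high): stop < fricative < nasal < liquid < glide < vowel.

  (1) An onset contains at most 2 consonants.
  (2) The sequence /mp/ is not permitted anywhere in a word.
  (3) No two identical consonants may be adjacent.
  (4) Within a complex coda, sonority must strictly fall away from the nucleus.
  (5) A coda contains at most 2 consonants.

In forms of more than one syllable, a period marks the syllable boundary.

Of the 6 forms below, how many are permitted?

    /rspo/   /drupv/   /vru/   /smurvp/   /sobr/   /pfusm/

/rspo/ — violates constraint 1: syllable 1 onset /rsp/ has 3 consonants (> 2) → not permitted
/drupv/ — violates constraint 4: syllable 1 coda /pv/: /p/ (stop, 1) → /v/ (fricative, 2) does not fall → not permitted
/vru/ — σ1 onset /vr/ (2C), coda /∅/ ok → permitted
/smurvp/ — violates constraint 5: syllable 1 coda /rvp/ has 3 consonants (> 2) → not permitted
/sobr/ — violates constraint 4: syllable 1 coda /br/: /b/ (stop, 1) → /r/ (liquid, 4) does not fall → not permitted
/pfusm/ — violates constraint 4: syllable 1 coda /sm/: /s/ (fricative, 2) → /m/ (nasal, 3) does not fall → not permitted
Permitted: /vru/ → 1.

1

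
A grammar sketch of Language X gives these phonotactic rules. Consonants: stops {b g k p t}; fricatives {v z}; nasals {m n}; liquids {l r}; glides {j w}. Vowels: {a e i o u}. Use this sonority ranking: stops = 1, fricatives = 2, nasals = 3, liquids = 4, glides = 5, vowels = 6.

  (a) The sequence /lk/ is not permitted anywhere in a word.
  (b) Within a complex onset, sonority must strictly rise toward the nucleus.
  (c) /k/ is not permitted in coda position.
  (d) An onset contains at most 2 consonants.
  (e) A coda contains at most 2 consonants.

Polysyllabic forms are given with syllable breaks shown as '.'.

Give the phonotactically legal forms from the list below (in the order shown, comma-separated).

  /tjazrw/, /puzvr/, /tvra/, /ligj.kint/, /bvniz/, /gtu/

/ligj.kint/

/tjazrw/ — violates constraint (e): syllable 1 coda /zrw/ has 3 consonants (> 2) → phonotactically illegal
/puzvr/ — violates constraint (e): syllable 1 coda /zvr/ has 3 consonants (> 2) → phonotactically illegal
/tvra/ — violates constraint (d): syllable 1 onset /tvr/ has 3 consonants (> 2) → phonotactically illegal
/ligj.kint/ — σ1 onset /l/, coda /gj/ (2C) ok; σ2 onset /k/, coda /nt/ (2C) ok → phonotactically legal
/bvniz/ — violates constraint (d): syllable 1 onset /bvn/ has 3 consonants (> 2) → phonotactically illegal
/gtu/ — violates constraint (b): syllable 1 onset /gt/: /g/ (stop, 1) → /t/ (stop, 1) does not rise → phonotactically illegal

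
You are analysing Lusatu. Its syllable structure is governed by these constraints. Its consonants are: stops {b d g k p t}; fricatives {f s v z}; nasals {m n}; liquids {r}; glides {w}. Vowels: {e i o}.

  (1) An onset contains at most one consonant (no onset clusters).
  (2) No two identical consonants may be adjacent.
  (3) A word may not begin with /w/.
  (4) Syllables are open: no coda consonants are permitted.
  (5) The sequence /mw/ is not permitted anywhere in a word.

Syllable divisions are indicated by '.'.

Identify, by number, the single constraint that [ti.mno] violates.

[ti.mno]: syllable 2 onset /mn/ has 2 consonants (> 1).
This is a violation of constraint 1: "An onset contains at most one consonant (no onset clusters)."
The remaining constraints (2, 3, 4, 5) are satisfied.

1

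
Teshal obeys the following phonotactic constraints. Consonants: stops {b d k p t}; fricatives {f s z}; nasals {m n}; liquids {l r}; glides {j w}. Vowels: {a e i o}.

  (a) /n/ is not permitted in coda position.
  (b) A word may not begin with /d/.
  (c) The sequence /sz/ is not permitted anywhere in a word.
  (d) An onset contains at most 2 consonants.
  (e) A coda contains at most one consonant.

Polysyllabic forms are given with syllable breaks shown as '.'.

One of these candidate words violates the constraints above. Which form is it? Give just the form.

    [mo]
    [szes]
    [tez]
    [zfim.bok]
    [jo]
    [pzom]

[szes]

[mo] — σ1 onset /m/, coda /∅/ ok → licit
[szes] — violates constraint (c): contains banned sequence /sz/ → illicit
[tez] — σ1 onset /t/, coda /z/ ok → licit
[zfim.bok] — σ1 onset /zf/ (2C), coda /m/ ok; σ2 onset /b/, coda /k/ ok → licit
[jo] — σ1 onset /j/, coda /∅/ ok → licit
[pzom] — σ1 onset /pz/ (2C), coda /m/ ok → licit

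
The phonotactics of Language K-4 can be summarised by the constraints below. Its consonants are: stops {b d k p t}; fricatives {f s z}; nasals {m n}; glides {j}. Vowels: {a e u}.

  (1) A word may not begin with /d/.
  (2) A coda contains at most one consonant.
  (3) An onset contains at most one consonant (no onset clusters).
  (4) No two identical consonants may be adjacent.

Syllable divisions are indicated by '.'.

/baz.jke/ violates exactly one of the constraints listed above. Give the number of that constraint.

3

/baz.jke/: syllable 2 onset /jk/ has 2 consonants (> 1).
This is a violation of constraint 3: "An onset contains at most one consonant (no onset clusters)."
The remaining constraints (1, 2, 4) are satisfied.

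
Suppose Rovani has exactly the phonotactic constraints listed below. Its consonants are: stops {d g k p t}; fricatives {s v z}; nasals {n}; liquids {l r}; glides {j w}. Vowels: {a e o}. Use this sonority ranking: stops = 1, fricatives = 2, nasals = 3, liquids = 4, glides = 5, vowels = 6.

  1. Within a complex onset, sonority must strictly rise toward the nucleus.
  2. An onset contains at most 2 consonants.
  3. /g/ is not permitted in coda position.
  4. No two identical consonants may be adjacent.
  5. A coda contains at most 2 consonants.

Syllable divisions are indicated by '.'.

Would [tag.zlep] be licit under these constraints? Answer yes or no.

[tag.zlep] — violates constraint 3: syllable 1 coda contains /g/ → illicit

no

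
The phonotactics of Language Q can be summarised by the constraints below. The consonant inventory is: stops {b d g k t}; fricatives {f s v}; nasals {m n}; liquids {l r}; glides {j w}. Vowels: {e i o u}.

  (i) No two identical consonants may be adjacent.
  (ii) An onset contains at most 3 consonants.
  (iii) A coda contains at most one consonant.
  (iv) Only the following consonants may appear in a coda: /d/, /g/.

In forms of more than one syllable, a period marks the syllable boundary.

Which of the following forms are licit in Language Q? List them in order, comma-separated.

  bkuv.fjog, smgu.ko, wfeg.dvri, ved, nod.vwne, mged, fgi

bkuv.fjog — violates constraint (iv): syllable 1 coda contains /v/, which is not a licensed coda consonant → illicit
smgu.ko — σ1 onset /smg/ (3C), coda /∅/ ok; σ2 onset /k/, coda /∅/ ok → licit
wfeg.dvri — σ1 onset /wf/ (2C), coda /g/ ok; σ2 onset /dvr/ (3C), coda /∅/ ok → licit
ved — σ1 onset /v/, coda /d/ ok → licit
nod.vwne — σ1 onset /n/, coda /d/ ok; σ2 onset /vwn/ (3C), coda /∅/ ok → licit
mged — σ1 onset /mg/ (2C), coda /d/ ok → licit
fgi — σ1 onset /fg/ (2C), coda /∅/ ok → licit

smgu.ko, wfeg.dvri, ved, nod.vwne, mged, fgi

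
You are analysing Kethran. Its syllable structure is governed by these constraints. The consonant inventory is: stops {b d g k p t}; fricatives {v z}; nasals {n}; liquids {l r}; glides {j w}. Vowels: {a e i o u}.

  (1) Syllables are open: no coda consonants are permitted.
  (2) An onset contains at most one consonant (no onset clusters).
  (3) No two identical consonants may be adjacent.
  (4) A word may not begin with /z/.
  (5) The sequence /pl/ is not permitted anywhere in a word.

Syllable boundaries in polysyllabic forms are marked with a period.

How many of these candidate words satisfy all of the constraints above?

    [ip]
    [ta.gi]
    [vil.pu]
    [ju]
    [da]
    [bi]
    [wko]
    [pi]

[ip] — violates constraint 1: syllable 1 coda /p/ has 1 consonant (> 0) → phonotactically illegal
[ta.gi] — σ1 onset /t/, coda /∅/ ok; σ2 onset /g/, coda /∅/ ok → phonotactically legal
[vil.pu] — violates constraint 1: syllable 1 coda /l/ has 1 consonant (> 0) → phonotactically illegal
[ju] — σ1 onset /j/, coda /∅/ ok → phonotactically legal
[da] — σ1 onset /d/, coda /∅/ ok → phonotactically legal
[bi] — σ1 onset /b/, coda /∅/ ok → phonotactically legal
[wko] — violates constraint 2: syllable 1 onset /wk/ has 2 consonants (> 1) → phonotactically illegal
[pi] — σ1 onset /p/, coda /∅/ ok → phonotactically legal
Phonotactically legal: [ta.gi], [ju], [da], [bi], [pi] → 5.

5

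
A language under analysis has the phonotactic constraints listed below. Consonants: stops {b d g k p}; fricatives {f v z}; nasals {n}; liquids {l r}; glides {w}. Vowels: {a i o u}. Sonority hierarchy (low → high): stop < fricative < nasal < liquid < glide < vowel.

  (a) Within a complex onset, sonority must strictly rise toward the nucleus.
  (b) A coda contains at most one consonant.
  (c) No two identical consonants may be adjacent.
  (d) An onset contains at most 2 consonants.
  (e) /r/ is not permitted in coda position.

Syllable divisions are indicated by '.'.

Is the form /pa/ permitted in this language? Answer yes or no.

/pa/ — σ1 onset /p/, coda /∅/ ok → permitted

yes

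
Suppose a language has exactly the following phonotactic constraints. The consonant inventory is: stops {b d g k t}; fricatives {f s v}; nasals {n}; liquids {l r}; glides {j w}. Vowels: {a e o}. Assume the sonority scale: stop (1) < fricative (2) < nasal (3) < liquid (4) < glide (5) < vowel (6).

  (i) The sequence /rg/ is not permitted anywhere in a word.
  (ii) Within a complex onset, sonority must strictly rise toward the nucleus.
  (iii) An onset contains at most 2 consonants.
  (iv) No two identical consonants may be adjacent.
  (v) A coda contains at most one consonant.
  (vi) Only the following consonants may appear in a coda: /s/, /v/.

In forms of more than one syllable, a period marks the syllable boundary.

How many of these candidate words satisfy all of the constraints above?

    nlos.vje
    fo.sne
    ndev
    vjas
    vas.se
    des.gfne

nlos.vje — σ1 onset /nl/ (3→4 rises), coda /s/ ok; σ2 onset /vj/ (2→5 rises), coda /∅/ ok → licit
fo.sne — σ1 onset /f/, coda /∅/ ok; σ2 onset /sn/ (2→3 rises), coda /∅/ ok → licit
ndev — violates constraint (ii): syllable 1 onset /nd/: /n/ (nasal, 3) → /d/ (stop, 1) does not rise → illicit
vjas — σ1 onset /vj/ (2→5 rises), coda /s/ ok → licit
vas.se — violates constraint (iv): adjacent identical consonants /ss/ → illicit
des.gfne — violates constraint (iii): syllable 2 onset /gfn/ has 3 consonants (> 2) → illicit
Licit: nlos.vje, fo.sne, vjas → 3.

3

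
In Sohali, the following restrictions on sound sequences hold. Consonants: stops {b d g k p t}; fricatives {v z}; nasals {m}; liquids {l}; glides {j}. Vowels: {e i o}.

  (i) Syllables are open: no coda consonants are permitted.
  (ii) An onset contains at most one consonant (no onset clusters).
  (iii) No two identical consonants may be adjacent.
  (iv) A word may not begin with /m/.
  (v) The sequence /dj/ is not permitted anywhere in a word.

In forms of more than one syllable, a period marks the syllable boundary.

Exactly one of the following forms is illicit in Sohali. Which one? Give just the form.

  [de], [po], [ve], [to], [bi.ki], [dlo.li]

[dlo.li]

[de] — σ1 onset /d/, coda /∅/ ok → licit
[po] — σ1 onset /p/, coda /∅/ ok → licit
[ve] — σ1 onset /v/, coda /∅/ ok → licit
[to] — σ1 onset /t/, coda /∅/ ok → licit
[bi.ki] — σ1 onset /b/, coda /∅/ ok; σ2 onset /k/, coda /∅/ ok → licit
[dlo.li] — violates constraint (ii): syllable 1 onset /dl/ has 2 consonants (> 1) → illicit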